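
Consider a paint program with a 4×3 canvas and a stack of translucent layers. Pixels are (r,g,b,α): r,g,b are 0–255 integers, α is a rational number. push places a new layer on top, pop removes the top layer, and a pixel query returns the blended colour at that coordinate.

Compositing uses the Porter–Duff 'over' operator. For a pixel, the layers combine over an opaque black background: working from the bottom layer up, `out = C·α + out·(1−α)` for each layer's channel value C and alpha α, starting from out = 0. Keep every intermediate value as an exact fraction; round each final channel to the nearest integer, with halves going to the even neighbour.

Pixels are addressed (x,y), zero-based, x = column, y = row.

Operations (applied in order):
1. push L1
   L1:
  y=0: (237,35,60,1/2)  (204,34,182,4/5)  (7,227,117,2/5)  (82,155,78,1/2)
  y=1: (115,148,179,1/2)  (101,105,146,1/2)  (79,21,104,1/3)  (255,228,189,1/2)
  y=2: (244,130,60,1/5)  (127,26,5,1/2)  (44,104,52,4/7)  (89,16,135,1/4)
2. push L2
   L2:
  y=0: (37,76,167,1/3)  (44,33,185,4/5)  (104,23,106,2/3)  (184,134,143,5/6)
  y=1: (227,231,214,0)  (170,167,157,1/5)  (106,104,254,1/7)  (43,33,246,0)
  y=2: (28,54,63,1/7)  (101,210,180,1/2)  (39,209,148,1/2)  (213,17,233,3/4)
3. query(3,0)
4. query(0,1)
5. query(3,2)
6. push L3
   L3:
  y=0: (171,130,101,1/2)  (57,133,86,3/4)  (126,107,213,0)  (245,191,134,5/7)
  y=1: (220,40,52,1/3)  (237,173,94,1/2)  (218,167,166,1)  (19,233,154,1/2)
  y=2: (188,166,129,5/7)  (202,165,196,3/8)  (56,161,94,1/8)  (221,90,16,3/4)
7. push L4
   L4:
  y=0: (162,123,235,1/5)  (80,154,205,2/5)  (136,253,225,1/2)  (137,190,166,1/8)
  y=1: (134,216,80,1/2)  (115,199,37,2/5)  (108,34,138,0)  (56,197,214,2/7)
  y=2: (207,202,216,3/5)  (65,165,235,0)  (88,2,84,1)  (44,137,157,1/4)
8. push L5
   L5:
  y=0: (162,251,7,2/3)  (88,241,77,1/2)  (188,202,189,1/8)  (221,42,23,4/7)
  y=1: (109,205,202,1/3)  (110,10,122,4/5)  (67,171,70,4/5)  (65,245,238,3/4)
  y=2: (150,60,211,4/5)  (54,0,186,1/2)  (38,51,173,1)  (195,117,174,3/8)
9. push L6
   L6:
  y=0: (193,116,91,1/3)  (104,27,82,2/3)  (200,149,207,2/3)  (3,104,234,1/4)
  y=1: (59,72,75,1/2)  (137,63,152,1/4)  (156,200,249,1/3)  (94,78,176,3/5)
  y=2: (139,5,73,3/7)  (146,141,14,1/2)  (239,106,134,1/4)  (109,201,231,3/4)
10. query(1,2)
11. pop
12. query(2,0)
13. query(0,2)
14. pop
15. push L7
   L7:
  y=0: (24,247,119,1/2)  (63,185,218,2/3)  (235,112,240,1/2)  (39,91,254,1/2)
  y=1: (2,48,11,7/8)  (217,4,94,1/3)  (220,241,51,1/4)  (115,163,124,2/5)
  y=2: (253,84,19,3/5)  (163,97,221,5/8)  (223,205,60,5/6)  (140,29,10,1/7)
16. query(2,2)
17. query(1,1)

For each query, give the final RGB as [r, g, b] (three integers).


at x=3,y=0 over L1,L2:
L1 α=1/2: [41, 155/2, 39]
L2 α=5/6: [961/6, 1495/12, 377/3]
= [160, 125, 126]

at x=0,y=1 over L1,L2:
after L1 α=1/2: [115/2, 74, 179/2]
after L2 α=0: [115/2, 74, 179/2]
= [58, 74, 90]

at x=3,y=2 over L1,L2:
L1 α=1/4: [89/4, 4, 135/4]
L2 α=3/4: [2645/16, 55/4, 2931/16]
→ [165, 14, 183]

(1,2) stack=L1,L2,L3,L4,L5,L6; from [0,0,0]:
after L1 α=1/2: [127/2, 13, 5/2]
after L2 α=1/2: [329/4, 223/2, 365/4]
after L3 α=3/8: [4069/32, 2105/16, 4177/32]
after L4 α=0: [4069/32, 2105/16, 4177/32]
after L5 α=1/2: [5797/64, 2105/32, 10129/64]
after L6 α=1/2: [15141/128, 6617/64, 11025/128]
→ [118, 103, 86]

at x=2,y=0 over L1,L2,L3,L4,L5:
after L1 α=2/5: [14/5, 454/5, 234/5]
after L2 α=2/3: [1054/15, 228/5, 1294/15]
after L3 α=0: [1054/15, 228/5, 1294/15]
after L4 α=1/2: [1547/15, 1493/10, 4669/30]
after L5 α=1/8: [13649/120, 12471/80, 38353/240]
→ [114, 156, 160]

(0,2) stack=L1,L2,L3,L4,L5; from [0,0,0]:
+L1 (α=1/5) → [244/5, 26, 12]
+L2 (α=1/7) → [1604/35, 30, 135/7]
+L3 (α=5/7) → [36108/245, 890/7, 4785/49]
+L4 (α=3/5) → [224361/1225, 6022/35, 41322/245]
+L5 (α=4/5) → [959361/6125, 14422/175, 248102/1225]
= [157, 82, 203]

query (2,2) [L1,L2,L3,L4,L7] — begin 0,0,0
L1 α=4/7: [176/7, 416/7, 208/7]
L2 α=1/2: [449/14, 1879/14, 622/7]
L3 α=1/8: [561/16, 2201/16, 179/2]
L4 α=1: [88, 2, 84]
L7 α=5/6: [401/2, 1027/6, 64]
→ [200, 171, 64]

(1,1) stack=L1,L2,L3,L4,L7; from [0,0,0]:
+L1 (α=1/2) → [101/2, 105/2, 73]
+L2 (α=1/5) → [372/5, 377/5, 449/5]
+L3 (α=1/2) → [1557/10, 621/5, 919/10]
+L4 (α=2/5) → [6971/50, 3853/25, 3497/50]
+L7 (α=1/3) → [4132/25, 2602/25, 1949/25]
→ [165, 104, 78]


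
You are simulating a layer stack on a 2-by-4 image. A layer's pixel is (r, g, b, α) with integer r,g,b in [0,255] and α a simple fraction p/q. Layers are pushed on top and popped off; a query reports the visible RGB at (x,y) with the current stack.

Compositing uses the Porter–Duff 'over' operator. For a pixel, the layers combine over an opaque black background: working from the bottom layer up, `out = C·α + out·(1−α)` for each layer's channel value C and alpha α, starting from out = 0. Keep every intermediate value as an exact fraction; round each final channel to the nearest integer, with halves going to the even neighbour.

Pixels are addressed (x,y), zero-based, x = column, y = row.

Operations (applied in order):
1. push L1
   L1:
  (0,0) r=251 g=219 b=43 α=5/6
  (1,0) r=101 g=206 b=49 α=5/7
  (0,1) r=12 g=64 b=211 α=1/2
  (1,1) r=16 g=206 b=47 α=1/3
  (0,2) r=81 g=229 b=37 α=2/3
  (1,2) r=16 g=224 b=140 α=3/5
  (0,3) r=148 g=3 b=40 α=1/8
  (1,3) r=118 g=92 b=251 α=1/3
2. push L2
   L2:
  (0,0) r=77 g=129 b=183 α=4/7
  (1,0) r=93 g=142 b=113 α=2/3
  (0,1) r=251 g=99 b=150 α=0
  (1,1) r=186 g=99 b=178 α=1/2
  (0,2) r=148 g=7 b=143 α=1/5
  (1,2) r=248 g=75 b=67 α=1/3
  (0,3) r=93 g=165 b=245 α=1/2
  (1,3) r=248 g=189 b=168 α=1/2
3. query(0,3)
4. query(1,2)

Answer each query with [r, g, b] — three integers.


(0,3) stack=L1,L2; from [0,0,0]:
after L1 α=1/8: [37/2, 3/8, 5]
after L2 α=1/2: [223/4, 1323/16, 125]
→ [56, 83, 125]

query (1,2) [L1,L2] — begin 0,0,0
+L1 (α=3/5) → [48/5, 672/5, 84]
+L2 (α=1/3) → [1336/15, 573/5, 235/3]
= [89, 115, 78]


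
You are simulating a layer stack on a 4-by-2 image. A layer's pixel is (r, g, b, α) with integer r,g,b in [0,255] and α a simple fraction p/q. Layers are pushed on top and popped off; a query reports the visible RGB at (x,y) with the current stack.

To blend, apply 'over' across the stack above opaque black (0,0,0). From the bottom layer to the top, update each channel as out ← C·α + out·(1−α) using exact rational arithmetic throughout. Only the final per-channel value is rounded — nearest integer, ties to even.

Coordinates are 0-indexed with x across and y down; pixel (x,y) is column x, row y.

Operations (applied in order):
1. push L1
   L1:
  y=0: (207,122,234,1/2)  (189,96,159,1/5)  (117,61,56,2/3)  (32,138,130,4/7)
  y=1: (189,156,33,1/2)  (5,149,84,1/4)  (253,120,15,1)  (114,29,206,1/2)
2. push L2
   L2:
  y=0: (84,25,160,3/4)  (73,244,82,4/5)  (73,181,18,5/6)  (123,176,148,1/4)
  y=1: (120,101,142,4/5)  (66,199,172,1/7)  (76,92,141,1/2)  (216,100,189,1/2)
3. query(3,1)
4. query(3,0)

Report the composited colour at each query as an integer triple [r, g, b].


at x=3,y=1 over L1,L2:
+L1 (α=1/2) → [57, 29/2, 103]
+L2 (α=1/2) → [273/2, 229/4, 146]
→ [136, 57, 146]

(3,0) stack=L1,L2; from [0,0,0]:
L1 α=4/7: [128/7, 552/7, 520/7]
L2 α=1/4: [1245/28, 722/7, 649/7]
rounded: [44, 103, 93]


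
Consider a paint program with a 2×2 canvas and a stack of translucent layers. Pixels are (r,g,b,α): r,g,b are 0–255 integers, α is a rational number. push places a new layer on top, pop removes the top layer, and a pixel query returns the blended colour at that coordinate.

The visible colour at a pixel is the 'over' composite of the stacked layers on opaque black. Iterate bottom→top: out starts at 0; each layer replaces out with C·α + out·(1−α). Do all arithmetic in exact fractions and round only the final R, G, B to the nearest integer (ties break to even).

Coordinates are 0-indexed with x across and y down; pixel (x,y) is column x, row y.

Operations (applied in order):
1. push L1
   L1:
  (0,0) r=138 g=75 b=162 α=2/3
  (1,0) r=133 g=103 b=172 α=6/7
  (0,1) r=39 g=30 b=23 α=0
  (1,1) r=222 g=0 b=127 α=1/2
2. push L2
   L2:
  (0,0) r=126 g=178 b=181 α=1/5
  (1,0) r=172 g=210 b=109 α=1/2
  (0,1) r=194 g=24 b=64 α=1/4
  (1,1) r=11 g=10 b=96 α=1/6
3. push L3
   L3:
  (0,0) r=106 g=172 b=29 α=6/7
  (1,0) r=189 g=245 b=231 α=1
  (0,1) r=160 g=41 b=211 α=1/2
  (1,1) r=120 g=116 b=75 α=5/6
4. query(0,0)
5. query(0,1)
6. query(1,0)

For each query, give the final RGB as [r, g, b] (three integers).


at x=0,y=0 over L1,L2,L3:
+L1 (α=2/3) → [92, 50, 108]
+L2 (α=1/5) → [494/5, 378/5, 613/5]
+L3 (α=6/7) → [3674/35, 5538/35, 1483/35]
= [105, 158, 42]

(0,1) stack=L1,L2,L3; from [0,0,0]:
+L1 (α=0) → [0, 0, 0]
+L2 (α=1/4) → [97/2, 6, 16]
+L3 (α=1/2) → [417/4, 47/2, 227/2]
→ [104, 24, 114]

query (1,0) [L1,L2,L3] — begin 0,0,0
+L1 (α=6/7) → [114, 618/7, 1032/7]
+L2 (α=1/2) → [143, 1044/7, 1795/14]
+L3 (α=1) → [189, 245, 231]
→ [189, 245, 231]


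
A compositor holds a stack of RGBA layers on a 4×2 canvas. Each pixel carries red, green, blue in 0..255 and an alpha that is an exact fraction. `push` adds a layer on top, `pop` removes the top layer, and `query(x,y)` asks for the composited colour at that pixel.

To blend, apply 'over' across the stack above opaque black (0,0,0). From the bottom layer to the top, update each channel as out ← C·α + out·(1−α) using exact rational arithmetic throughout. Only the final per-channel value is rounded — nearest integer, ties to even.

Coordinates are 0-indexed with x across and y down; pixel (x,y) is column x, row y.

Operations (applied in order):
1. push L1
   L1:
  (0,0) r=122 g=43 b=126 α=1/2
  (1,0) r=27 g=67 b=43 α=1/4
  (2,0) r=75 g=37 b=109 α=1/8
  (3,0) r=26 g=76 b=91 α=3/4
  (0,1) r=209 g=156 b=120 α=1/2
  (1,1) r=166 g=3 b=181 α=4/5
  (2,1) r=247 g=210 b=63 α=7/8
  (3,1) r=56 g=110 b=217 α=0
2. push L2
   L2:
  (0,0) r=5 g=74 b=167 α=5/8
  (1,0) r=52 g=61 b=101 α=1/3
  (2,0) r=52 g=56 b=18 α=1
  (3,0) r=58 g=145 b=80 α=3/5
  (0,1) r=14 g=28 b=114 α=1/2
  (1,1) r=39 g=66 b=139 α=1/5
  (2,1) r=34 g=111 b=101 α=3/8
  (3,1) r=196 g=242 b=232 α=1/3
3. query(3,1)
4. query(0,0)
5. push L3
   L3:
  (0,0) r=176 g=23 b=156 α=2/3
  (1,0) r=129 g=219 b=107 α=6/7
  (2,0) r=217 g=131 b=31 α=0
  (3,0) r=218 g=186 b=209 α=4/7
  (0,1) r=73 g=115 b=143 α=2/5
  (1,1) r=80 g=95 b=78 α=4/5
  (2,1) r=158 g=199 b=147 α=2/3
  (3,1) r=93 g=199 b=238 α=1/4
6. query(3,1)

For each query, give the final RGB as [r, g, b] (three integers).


(3,1) stack=L1,L2; from [0,0,0]:
+L1 (α=0) → [0, 0, 0]
+L2 (α=1/3) → [196/3, 242/3, 232/3]
→ [65, 81, 77]

query (0,0) [L1,L2] — begin 0,0,0
after L1 α=1/2: [61, 43/2, 63]
after L2 α=5/8: [26, 869/16, 128]
rounded: [26, 54, 128]

at x=3,y=1 over L1,L2,L3:
L1 α=0: [0, 0, 0]
L2 α=1/3: [196/3, 242/3, 232/3]
L3 α=1/4: [289/4, 441/4, 235/2]
rounded: [72, 110, 118]


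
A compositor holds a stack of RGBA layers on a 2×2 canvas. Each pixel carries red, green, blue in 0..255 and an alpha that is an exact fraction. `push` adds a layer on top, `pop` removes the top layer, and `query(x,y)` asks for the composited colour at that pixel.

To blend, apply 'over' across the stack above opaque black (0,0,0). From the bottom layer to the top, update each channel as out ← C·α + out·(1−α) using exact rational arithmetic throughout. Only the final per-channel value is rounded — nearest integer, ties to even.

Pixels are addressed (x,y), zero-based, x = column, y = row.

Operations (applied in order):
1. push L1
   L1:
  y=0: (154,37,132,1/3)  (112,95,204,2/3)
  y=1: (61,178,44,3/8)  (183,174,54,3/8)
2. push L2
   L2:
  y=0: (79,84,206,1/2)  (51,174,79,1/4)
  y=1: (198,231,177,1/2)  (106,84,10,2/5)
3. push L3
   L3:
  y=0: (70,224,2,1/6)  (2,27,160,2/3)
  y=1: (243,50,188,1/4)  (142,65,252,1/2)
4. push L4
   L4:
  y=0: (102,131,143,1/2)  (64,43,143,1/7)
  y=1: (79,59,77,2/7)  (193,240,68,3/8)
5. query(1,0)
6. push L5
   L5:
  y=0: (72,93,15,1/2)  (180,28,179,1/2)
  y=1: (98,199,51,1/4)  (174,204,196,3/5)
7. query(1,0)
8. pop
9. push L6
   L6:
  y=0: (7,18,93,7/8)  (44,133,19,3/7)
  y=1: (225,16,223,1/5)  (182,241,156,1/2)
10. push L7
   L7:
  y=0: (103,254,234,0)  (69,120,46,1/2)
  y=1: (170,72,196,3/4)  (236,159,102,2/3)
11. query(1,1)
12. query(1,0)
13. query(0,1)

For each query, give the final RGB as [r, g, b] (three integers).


(1,0) stack=L1,L2,L3,L4; from [0,0,0]:
after L1 α=2/3: [224/3, 190/3, 136]
after L2 α=1/4: [275/4, 91, 487/4]
after L3 α=2/3: [97/4, 145/3, 589/4]
after L4 α=1/7: [419/14, 333/7, 2053/14]
= [30, 48, 147]

at x=1,y=0 over L1,L2,L3,L4,L5:
+L1 (α=2/3) → [224/3, 190/3, 136]
+L2 (α=1/4) → [275/4, 91, 487/4]
+L3 (α=2/3) → [97/4, 145/3, 589/4]
+L4 (α=1/7) → [419/14, 333/7, 2053/14]
+L5 (α=1/2) → [2939/28, 529/14, 4559/28]
→ [105, 38, 163]

at x=1,y=1 over L1,L2,L3,L4,L6,L7:
L1 α=3/8: [549/8, 261/4, 81/4]
L2 α=2/5: [3343/40, 291/4, 323/20]
L3 α=1/2: [9023/80, 551/8, 5363/40]
L4 α=3/8: [18287/128, 8515/64, 6995/64]
L6 α=1/2: [41583/256, 23939/128, 16979/128]
L7 α=2/3: [162415/768, 64643/384, 43091/384]
= [211, 168, 112]

at x=1,y=0 over L1,L2,L3,L4,L6,L7:
+L1 (α=2/3) → [224/3, 190/3, 136]
+L2 (α=1/4) → [275/4, 91, 487/4]
+L3 (α=2/3) → [97/4, 145/3, 589/4]
+L4 (α=1/7) → [419/14, 333/7, 2053/14]
+L6 (α=3/7) → [1762/49, 4125/49, 4505/49]
+L7 (α=1/2) → [5143/98, 10005/98, 6759/98]
rounded: [52, 102, 69]

at x=0,y=1 over L1,L2,L3,L4,L6,L7:
+L1 (α=3/8) → [183/8, 267/4, 33/2]
+L2 (α=1/2) → [1767/16, 1191/8, 387/4]
+L3 (α=1/4) → [9189/64, 3973/32, 1913/16]
+L4 (α=2/7) → [56057/448, 23641/224, 12029/112]
+L6 (α=1/5) → [81257/560, 24537/280, 18273/140]
+L7 (α=3/4) → [366857/2240, 85017/1120, 100593/560]
= [164, 76, 180]


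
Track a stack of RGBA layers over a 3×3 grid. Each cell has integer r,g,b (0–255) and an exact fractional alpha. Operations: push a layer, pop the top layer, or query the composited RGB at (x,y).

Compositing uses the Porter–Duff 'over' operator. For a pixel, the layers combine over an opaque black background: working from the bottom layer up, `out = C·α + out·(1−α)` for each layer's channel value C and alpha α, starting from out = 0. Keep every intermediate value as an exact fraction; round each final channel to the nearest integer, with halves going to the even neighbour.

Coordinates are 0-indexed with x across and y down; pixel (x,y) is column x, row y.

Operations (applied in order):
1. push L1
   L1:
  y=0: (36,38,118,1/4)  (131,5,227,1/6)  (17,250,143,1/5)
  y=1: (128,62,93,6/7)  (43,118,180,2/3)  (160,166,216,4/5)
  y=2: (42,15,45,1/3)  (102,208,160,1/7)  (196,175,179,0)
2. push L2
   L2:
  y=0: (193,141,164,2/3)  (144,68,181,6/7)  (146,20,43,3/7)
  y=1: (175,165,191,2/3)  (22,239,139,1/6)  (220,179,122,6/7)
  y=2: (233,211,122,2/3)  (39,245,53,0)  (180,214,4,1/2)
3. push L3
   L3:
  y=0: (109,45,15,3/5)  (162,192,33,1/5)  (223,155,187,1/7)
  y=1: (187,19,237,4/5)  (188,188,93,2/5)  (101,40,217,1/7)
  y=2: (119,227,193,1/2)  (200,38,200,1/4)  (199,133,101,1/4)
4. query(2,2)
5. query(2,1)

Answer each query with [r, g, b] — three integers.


(2,2) stack=L1,L2,L3; from [0,0,0]:
after L1 α=0: [0, 0, 0]
after L2 α=1/2: [90, 107, 2]
after L3 α=1/4: [469/4, 227/2, 107/4]
→ [117, 114, 27]

at x=2,y=1 over L1,L2,L3:
L1 α=4/5: [128, 664/5, 864/5]
L2 α=6/7: [1448/7, 862/5, 4524/35]
L3 α=1/7: [9395/49, 5372/35, 34739/245]
= [192, 153, 142]


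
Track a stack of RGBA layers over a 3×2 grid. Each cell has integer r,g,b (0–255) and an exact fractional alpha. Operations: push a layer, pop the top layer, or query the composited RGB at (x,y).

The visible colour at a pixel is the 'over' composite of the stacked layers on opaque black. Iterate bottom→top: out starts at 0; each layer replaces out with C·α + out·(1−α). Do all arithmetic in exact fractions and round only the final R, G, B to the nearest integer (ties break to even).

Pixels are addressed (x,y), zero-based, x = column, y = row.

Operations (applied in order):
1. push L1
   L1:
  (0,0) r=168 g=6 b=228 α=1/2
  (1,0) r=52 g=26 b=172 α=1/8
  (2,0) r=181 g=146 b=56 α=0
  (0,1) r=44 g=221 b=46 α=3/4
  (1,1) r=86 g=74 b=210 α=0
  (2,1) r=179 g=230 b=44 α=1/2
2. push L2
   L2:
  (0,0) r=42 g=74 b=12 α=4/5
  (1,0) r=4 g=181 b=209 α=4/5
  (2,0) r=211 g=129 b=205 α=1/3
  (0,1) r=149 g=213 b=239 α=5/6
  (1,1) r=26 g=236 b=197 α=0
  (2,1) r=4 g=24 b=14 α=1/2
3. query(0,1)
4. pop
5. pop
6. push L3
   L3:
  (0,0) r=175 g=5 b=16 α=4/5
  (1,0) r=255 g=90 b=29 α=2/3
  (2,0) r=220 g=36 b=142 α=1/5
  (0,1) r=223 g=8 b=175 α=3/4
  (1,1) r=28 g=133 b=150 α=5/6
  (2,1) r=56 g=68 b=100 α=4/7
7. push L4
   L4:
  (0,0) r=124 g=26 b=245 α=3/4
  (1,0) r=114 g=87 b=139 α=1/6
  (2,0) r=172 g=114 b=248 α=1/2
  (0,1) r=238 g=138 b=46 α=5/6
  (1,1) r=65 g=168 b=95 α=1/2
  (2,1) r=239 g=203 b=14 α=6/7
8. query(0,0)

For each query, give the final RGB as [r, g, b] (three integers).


at x=0,y=1 over L1,L2:
L1 α=3/4: [33, 663/4, 69/2]
L2 α=5/6: [389/3, 1641/8, 2459/12]
rounded: [130, 205, 205]

(0,0) stack=L3,L4; from [0,0,0]:
+L3 (α=4/5) → [140, 4, 64/5]
+L4 (α=3/4) → [128, 41/2, 3739/20]
= [128, 20, 187]


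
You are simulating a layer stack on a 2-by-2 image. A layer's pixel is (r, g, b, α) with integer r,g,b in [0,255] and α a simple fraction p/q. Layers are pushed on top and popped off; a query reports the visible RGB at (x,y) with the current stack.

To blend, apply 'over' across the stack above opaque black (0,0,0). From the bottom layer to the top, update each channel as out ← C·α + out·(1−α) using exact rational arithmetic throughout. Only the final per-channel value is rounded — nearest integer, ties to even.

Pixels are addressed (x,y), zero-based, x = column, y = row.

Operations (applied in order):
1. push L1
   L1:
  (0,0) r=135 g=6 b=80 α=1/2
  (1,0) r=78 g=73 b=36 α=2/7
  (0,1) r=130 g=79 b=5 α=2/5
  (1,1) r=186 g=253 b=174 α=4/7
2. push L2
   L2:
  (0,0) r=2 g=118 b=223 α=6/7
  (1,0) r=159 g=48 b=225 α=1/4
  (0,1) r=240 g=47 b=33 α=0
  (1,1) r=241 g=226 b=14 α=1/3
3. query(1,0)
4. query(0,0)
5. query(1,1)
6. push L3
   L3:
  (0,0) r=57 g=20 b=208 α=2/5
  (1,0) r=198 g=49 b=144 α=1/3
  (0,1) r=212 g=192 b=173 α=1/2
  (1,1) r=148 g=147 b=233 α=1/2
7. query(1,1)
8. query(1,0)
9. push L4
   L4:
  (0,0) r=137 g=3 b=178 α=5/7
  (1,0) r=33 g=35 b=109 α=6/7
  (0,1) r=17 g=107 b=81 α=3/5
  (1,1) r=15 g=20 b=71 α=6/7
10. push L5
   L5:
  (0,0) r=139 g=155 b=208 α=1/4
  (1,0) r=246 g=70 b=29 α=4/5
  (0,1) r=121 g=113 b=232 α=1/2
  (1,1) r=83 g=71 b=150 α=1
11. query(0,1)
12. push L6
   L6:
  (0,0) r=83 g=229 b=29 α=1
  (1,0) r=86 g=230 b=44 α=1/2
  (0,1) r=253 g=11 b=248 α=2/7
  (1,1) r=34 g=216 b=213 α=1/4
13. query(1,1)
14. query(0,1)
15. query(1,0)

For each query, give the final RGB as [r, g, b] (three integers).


query (1,0) [L1,L2] — begin 0,0,0
after L1 α=2/7: [156/7, 146/7, 72/7]
after L2 α=1/4: [1581/28, 387/14, 1791/28]
= [56, 28, 64]

(0,0) stack=L1,L2; from [0,0,0]:
L1 α=1/2: [135/2, 3, 40]
L2 α=6/7: [159/14, 711/7, 1378/7]
rounded: [11, 102, 197]

at x=1,y=1 over L1,L2:
L1 α=4/7: [744/7, 1012/7, 696/7]
L2 α=1/3: [3175/21, 1202/7, 1490/21]
rounded: [151, 172, 71]

at x=1,y=1 over L1,L2,L3:
after L1 α=4/7: [744/7, 1012/7, 696/7]
after L2 α=1/3: [3175/21, 1202/7, 1490/21]
after L3 α=1/2: [6283/42, 2231/14, 6383/42]
rounded: [150, 159, 152]

query (1,0) [L1,L2,L3] — begin 0,0,0
after L1 α=2/7: [156/7, 146/7, 72/7]
after L2 α=1/4: [1581/28, 387/14, 1791/28]
after L3 α=1/3: [1451/14, 730/21, 1269/14]
→ [104, 35, 91]

query (0,1) [L1,L2,L3,L4,L5] — begin 0,0,0
after L1 α=2/5: [52, 158/5, 2]
after L2 α=0: [52, 158/5, 2]
after L3 α=1/2: [132, 559/5, 175/2]
after L4 α=3/5: [63, 2723/25, 418/5]
after L5 α=1/2: [92, 2774/25, 789/5]
→ [92, 111, 158]

at x=1,y=1 over L1,L2,L3,L4,L5,L6:
+L1 (α=4/7) → [744/7, 1012/7, 696/7]
+L2 (α=1/3) → [3175/21, 1202/7, 1490/21]
+L3 (α=1/2) → [6283/42, 2231/14, 6383/42]
+L4 (α=6/7) → [10063/294, 3911/98, 24275/294]
+L5 (α=1) → [83, 71, 150]
+L6 (α=1/4) → [283/4, 429/4, 663/4]
→ [71, 107, 166]

at x=0,y=1 over L1,L2,L3,L4,L5,L6:
L1 α=2/5: [52, 158/5, 2]
L2 α=0: [52, 158/5, 2]
L3 α=1/2: [132, 559/5, 175/2]
L4 α=3/5: [63, 2723/25, 418/5]
L5 α=1/2: [92, 2774/25, 789/5]
L6 α=2/7: [138, 412/5, 1285/7]
= [138, 82, 184]

at x=1,y=0 over L1,L2,L3,L4,L5,L6:
after L1 α=2/7: [156/7, 146/7, 72/7]
after L2 α=1/4: [1581/28, 387/14, 1791/28]
after L3 α=1/3: [1451/14, 730/21, 1269/14]
after L4 α=6/7: [4223/98, 5140/147, 10425/98]
after L5 α=4/5: [20131/98, 9260/147, 21793/490]
after L6 α=1/2: [28559/196, 21535/147, 43353/980]
= [146, 146, 44]


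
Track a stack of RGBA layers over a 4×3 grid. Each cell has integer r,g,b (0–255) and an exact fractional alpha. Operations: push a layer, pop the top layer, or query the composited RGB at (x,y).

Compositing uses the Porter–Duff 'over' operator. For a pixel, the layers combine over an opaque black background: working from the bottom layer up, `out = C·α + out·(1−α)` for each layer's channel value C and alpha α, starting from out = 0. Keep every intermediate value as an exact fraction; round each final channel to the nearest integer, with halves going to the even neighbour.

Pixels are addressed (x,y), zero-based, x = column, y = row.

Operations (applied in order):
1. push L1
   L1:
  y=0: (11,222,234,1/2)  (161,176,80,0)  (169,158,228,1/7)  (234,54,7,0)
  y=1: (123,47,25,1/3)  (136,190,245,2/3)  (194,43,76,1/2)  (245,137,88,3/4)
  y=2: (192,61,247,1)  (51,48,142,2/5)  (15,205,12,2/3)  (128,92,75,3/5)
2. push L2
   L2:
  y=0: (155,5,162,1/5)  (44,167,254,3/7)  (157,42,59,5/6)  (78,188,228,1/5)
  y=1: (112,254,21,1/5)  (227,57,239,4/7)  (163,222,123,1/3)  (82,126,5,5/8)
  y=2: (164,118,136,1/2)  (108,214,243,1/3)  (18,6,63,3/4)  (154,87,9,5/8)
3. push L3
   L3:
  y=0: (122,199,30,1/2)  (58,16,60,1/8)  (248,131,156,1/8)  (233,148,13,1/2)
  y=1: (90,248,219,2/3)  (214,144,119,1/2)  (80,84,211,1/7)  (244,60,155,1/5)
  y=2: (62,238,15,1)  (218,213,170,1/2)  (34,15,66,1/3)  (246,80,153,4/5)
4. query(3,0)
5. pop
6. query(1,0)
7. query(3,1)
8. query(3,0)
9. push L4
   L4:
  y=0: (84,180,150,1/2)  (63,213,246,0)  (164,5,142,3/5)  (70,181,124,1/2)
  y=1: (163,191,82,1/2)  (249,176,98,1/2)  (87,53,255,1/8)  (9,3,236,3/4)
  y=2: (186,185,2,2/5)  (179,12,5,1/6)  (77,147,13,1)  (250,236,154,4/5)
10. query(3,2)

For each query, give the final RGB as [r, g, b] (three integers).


query (3,0) [L1,L2,L3] — begin 0,0,0
L1 α=0: [0, 0, 0]
L2 α=1/5: [78/5, 188/5, 228/5]
L3 α=1/2: [1243/10, 464/5, 293/10]
→ [124, 93, 29]

(1,0) stack=L1,L2; from [0,0,0]:
after L1 α=0: [0, 0, 0]
after L2 α=3/7: [132/7, 501/7, 762/7]
→ [19, 72, 109]

(3,1) stack=L1,L2; from [0,0,0]:
+L1 (α=3/4) → [735/4, 411/4, 66]
+L2 (α=5/8) → [3845/32, 3753/32, 223/8]
= [120, 117, 28]

at x=3,y=0 over L1,L2:
L1 α=0: [0, 0, 0]
L2 α=1/5: [78/5, 188/5, 228/5]
rounded: [16, 38, 46]

(3,2) stack=L1,L2,L4; from [0,0,0]:
L1 α=3/5: [384/5, 276/5, 45]
L2 α=5/8: [2501/20, 3003/40, 45/2]
L4 α=4/5: [22501/100, 40763/200, 1277/10]
rounded: [225, 204, 128]


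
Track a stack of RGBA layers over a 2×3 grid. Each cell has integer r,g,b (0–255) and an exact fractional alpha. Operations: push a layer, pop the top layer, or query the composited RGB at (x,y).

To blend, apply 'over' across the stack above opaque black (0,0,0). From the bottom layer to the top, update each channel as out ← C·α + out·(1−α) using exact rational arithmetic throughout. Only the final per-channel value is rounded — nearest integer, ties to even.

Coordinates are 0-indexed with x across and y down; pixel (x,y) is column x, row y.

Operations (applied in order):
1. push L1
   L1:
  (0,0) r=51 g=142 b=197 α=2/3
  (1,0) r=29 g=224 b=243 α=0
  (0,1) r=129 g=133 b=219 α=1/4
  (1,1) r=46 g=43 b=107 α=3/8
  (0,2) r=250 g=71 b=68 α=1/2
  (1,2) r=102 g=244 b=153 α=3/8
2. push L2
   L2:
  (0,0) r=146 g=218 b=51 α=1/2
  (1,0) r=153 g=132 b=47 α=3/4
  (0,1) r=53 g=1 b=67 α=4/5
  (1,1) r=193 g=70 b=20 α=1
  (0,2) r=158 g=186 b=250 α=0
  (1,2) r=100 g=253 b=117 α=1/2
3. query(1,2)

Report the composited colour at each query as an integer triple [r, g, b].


(1,2) stack=L1,L2; from [0,0,0]:
after L1 α=3/8: [153/4, 183/2, 459/8]
after L2 α=1/2: [553/8, 689/4, 1395/16]
rounded: [69, 172, 87]


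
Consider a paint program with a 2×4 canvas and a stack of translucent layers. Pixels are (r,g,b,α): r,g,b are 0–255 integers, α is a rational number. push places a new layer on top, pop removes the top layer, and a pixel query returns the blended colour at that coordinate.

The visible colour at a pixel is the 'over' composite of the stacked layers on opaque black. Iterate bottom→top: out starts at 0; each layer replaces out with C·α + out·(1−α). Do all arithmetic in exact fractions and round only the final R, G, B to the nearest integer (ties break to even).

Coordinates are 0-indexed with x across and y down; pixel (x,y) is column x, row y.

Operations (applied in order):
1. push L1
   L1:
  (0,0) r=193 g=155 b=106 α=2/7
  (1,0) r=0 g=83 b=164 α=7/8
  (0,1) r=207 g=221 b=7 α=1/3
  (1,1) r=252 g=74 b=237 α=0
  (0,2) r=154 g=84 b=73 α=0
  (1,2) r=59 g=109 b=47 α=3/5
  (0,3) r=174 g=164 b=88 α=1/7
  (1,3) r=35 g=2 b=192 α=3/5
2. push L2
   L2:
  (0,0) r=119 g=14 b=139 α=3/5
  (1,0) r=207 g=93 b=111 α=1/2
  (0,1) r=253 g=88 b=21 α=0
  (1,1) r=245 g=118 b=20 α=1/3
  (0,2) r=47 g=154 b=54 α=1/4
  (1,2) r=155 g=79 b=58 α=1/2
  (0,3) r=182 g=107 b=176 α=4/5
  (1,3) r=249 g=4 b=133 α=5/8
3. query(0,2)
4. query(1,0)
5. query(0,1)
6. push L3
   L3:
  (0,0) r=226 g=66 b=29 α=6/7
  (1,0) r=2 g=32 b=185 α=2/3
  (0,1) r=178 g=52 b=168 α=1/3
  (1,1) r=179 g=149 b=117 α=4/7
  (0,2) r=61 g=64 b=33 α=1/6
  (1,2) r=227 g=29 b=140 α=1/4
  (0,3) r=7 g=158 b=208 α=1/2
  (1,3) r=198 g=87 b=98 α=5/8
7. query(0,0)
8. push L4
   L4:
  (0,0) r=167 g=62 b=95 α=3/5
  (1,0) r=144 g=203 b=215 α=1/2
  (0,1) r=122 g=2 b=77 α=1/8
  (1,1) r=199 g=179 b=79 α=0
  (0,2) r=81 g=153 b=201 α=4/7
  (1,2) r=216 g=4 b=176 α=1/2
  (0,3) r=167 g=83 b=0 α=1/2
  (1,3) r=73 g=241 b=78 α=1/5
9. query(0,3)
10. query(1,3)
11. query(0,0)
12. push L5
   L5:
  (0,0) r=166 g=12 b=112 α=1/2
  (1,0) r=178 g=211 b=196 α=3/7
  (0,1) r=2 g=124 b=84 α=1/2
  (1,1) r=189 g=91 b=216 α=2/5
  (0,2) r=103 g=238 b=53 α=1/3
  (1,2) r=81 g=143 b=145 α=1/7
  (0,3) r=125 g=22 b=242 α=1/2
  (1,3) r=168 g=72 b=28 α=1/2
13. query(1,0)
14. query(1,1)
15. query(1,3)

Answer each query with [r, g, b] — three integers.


(0,2) stack=L1,L2; from [0,0,0]:
+L1 (α=0) → [0, 0, 0]
+L2 (α=1/4) → [47/4, 77/2, 27/2]
→ [12, 38, 14]

at x=1,y=0 over L1,L2:
+L1 (α=7/8) → [0, 581/8, 287/2]
+L2 (α=1/2) → [207/2, 1325/16, 509/4]
rounded: [104, 83, 127]

at x=0,y=1 over L1,L2:
after L1 α=1/3: [69, 221/3, 7/3]
after L2 α=0: [69, 221/3, 7/3]
→ [69, 74, 2]

query (0,0) [L1,L2,L3] — begin 0,0,0
+L1 (α=2/7) → [386/7, 310/7, 212/7]
+L2 (α=3/5) → [3271/35, 914/35, 3343/35]
+L3 (α=6/7) → [50731/245, 14774/245, 9433/245]
rounded: [207, 60, 39]

query (0,3) [L1,L2,L3,L4] — begin 0,0,0
L1 α=1/7: [174/7, 164/7, 88/7]
L2 α=4/5: [1054/7, 632/7, 5016/35]
L3 α=1/2: [1103/14, 869/7, 6148/35]
L4 α=1/2: [3441/28, 725/7, 3074/35]
rounded: [123, 104, 88]

query (1,3) [L1,L2,L3,L4] — begin 0,0,0
after L1 α=3/5: [21, 6/5, 576/5]
after L2 α=5/8: [327/2, 59/20, 5053/40]
after L3 α=5/8: [2961/16, 8877/160, 34759/320]
after L4 α=1/5: [3253/20, 18517/200, 40999/400]
= [163, 93, 102]

query (0,0) [L1,L2,L3,L4] — begin 0,0,0
L1 α=2/7: [386/7, 310/7, 212/7]
L2 α=3/5: [3271/35, 914/35, 3343/35]
L3 α=6/7: [50731/245, 14774/245, 9433/245]
L4 α=3/5: [224207/1225, 75118/1225, 88691/1225]
= [183, 61, 72]

query (1,0) [L1,L2,L3,L4,L5] — begin 0,0,0
L1 α=7/8: [0, 581/8, 287/2]
L2 α=1/2: [207/2, 1325/16, 509/4]
L3 α=2/3: [215/6, 783/16, 663/4]
L4 α=1/2: [1079/12, 4031/32, 1523/8]
L5 α=3/7: [383/3, 9095/56, 2699/14]
rounded: [128, 162, 193]

at x=1,y=1 over L1,L2,L3,L4,L5:
L1 α=0: [0, 0, 0]
L2 α=1/3: [245/3, 118/3, 20/3]
L3 α=4/7: [961/7, 102, 488/7]
L4 α=0: [961/7, 102, 488/7]
L5 α=2/5: [5529/35, 488/5, 4488/35]
= [158, 98, 128]

(1,3) stack=L1,L2,L3,L4,L5; from [0,0,0]:
after L1 α=3/5: [21, 6/5, 576/5]
after L2 α=5/8: [327/2, 59/20, 5053/40]
after L3 α=5/8: [2961/16, 8877/160, 34759/320]
after L4 α=1/5: [3253/20, 18517/200, 40999/400]
after L5 α=1/2: [6613/40, 32917/400, 52199/800]
= [165, 82, 65]


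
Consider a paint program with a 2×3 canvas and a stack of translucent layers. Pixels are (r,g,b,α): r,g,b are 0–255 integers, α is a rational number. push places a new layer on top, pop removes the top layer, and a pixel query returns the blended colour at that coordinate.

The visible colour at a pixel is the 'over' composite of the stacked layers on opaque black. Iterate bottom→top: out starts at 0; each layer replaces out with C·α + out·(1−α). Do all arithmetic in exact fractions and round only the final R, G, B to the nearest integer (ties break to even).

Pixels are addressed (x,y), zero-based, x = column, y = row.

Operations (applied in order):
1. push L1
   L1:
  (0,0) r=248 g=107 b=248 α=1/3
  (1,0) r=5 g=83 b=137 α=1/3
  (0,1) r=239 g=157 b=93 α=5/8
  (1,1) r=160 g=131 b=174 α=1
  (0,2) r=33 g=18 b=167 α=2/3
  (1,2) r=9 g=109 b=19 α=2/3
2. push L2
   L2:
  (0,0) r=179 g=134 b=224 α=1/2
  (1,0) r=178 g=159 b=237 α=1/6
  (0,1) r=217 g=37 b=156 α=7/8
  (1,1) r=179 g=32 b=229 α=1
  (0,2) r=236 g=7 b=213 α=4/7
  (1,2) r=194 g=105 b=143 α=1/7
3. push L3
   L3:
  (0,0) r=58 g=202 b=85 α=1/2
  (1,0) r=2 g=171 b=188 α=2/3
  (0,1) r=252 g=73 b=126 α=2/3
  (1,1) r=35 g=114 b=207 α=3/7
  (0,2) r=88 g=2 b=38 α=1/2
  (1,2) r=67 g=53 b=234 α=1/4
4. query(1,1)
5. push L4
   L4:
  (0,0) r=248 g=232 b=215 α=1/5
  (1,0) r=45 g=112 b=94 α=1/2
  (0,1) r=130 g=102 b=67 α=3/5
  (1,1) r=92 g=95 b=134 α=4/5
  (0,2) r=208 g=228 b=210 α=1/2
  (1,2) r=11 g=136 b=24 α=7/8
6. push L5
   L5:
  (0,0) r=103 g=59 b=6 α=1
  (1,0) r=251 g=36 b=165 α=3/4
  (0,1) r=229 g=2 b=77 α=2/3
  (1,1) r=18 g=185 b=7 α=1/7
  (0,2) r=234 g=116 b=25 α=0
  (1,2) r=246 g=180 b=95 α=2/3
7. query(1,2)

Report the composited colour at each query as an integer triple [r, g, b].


at x=1,y=1 over L1,L2,L3:
+L1 (α=1) → [160, 131, 174]
+L2 (α=1) → [179, 32, 229]
+L3 (α=3/7) → [821/7, 470/7, 1537/7]
rounded: [117, 67, 220]

(1,2) stack=L1,L2,L3,L4,L5; from [0,0,0]:
+L1 (α=2/3) → [6, 218/3, 38/3]
+L2 (α=1/7) → [230/7, 541/7, 219/7]
+L3 (α=1/4) → [1159/28, 997/14, 2295/28]
+L4 (α=7/8) → [3315/224, 14325/112, 6999/224]
+L5 (α=2/3) → [37841/224, 18215/112, 49559/672]
→ [169, 163, 74]


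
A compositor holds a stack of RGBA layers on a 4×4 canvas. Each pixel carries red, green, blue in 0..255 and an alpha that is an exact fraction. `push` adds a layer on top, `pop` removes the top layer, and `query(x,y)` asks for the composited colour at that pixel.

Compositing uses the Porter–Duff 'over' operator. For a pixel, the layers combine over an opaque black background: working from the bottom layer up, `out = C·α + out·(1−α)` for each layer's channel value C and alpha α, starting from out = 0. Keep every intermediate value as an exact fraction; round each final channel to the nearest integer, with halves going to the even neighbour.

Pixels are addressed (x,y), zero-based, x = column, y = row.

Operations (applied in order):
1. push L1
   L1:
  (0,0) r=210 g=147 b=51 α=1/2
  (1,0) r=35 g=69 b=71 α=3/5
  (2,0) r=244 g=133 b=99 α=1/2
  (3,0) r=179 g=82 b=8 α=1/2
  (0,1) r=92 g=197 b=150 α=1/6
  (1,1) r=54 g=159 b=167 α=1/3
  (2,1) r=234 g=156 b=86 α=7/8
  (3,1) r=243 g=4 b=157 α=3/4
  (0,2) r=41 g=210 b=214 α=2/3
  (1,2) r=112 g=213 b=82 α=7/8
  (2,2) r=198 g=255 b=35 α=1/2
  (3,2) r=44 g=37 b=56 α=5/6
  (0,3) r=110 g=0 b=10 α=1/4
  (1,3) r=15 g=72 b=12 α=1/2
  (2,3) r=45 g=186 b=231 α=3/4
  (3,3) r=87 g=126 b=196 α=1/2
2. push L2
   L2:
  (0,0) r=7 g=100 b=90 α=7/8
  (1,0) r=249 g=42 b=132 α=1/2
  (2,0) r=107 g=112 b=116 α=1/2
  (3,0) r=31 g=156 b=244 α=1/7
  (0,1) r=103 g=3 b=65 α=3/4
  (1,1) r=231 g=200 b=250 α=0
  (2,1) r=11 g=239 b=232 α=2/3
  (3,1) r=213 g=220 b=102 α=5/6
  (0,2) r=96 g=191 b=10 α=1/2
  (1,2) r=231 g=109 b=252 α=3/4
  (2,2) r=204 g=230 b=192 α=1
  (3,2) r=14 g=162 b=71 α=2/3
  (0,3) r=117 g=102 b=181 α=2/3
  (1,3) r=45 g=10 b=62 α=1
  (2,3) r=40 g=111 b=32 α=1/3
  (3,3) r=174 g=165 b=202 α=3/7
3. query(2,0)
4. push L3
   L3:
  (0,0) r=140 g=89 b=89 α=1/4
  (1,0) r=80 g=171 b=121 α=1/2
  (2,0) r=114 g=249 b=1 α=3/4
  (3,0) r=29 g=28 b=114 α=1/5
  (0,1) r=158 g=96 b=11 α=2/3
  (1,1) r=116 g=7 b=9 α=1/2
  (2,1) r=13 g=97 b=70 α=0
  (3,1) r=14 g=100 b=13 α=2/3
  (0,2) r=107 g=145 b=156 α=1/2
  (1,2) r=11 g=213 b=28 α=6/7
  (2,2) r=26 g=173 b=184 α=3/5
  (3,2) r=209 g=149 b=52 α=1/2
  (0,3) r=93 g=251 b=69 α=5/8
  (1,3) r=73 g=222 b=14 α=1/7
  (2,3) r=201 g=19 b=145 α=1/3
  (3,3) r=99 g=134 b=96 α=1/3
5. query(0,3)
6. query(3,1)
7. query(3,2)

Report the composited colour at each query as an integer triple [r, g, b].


at x=2,y=0 over L1,L2:
after L1 α=1/2: [122, 133/2, 99/2]
after L2 α=1/2: [229/2, 357/4, 331/4]
rounded: [114, 89, 83]

(0,3) stack=L1,L2,L3; from [0,0,0]:
+L1 (α=1/4) → [55/2, 0, 5/2]
+L2 (α=2/3) → [523/6, 68, 243/2]
+L3 (α=5/8) → [1453/16, 1459/8, 1419/16]
→ [91, 182, 89]

at x=3,y=1 over L1,L2,L3:
+L1 (α=3/4) → [729/4, 3, 471/4]
+L2 (α=5/6) → [1663/8, 1103/6, 837/8]
+L3 (α=2/3) → [629/8, 2303/18, 1045/24]
= [79, 128, 44]

(3,2) stack=L1,L2,L3; from [0,0,0]:
L1 α=5/6: [110/3, 185/6, 140/3]
L2 α=2/3: [194/9, 2129/18, 566/9]
L3 α=1/2: [2075/18, 4811/36, 517/9]
→ [115, 134, 57]


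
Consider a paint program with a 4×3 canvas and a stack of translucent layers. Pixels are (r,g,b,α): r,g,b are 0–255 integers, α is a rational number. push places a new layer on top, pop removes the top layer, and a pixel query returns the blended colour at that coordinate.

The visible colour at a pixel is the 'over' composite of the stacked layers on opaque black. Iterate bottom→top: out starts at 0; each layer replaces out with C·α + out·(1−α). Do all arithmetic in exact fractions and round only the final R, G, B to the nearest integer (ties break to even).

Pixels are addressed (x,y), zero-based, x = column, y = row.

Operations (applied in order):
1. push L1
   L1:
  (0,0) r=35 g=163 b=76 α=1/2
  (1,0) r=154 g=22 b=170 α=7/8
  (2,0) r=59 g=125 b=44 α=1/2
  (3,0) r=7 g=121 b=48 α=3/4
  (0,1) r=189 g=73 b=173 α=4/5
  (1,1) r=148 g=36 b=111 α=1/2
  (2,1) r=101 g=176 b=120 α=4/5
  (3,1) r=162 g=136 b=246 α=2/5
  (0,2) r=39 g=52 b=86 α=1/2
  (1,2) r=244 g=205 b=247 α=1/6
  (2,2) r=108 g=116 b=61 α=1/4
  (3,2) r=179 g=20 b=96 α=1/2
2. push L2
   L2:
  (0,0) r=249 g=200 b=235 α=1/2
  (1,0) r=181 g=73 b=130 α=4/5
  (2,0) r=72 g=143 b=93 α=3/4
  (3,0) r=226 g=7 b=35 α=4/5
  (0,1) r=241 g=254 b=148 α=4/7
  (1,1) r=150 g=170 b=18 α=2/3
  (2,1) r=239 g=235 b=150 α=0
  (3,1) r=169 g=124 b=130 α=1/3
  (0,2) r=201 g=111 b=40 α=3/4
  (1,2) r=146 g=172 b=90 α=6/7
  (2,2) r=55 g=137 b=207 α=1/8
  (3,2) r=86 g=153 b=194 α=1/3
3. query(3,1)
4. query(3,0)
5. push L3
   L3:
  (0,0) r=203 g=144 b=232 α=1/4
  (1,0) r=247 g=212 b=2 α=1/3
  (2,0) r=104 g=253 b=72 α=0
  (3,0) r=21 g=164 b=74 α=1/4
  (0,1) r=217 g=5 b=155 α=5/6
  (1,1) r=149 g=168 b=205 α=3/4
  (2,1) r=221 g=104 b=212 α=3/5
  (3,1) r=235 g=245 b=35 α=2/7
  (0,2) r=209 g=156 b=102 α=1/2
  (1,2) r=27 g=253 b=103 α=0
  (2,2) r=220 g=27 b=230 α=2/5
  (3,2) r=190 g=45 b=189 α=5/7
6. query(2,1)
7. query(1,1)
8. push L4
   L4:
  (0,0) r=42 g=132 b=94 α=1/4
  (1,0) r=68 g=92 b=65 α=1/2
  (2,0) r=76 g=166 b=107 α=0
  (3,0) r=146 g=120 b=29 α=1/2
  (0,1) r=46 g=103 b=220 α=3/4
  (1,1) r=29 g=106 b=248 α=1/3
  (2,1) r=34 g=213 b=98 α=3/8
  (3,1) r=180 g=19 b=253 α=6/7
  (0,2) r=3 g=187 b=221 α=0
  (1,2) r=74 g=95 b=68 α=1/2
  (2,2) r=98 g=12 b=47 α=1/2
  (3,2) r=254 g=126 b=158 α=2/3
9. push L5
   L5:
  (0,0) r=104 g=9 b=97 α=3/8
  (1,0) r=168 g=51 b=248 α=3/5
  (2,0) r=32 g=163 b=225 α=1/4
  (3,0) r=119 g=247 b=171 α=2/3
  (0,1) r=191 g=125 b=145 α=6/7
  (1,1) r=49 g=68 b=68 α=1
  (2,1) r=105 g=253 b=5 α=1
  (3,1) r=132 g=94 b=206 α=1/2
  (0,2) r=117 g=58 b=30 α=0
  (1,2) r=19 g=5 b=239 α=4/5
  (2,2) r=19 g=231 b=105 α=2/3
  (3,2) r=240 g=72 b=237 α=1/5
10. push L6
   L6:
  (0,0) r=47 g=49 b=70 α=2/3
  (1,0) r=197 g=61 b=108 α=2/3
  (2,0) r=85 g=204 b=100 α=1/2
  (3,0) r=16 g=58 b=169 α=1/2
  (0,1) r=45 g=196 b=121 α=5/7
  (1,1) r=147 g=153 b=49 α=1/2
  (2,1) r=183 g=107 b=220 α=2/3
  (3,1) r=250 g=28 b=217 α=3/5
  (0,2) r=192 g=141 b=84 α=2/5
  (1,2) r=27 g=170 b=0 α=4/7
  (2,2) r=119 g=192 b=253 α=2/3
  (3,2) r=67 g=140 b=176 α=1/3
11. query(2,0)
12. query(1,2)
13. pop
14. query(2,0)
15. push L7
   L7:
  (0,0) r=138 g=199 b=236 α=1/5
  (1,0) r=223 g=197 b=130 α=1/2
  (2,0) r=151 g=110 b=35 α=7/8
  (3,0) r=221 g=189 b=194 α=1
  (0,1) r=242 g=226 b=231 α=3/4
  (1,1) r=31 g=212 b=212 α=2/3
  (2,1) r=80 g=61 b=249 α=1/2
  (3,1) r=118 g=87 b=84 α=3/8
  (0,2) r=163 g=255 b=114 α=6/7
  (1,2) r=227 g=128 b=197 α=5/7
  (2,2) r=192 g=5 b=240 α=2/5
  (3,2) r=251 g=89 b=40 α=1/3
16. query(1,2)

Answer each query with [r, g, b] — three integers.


(3,1) stack=L1,L2; from [0,0,0]:
L1 α=2/5: [324/5, 272/5, 492/5]
L2 α=1/3: [1493/15, 388/5, 1634/15]
rounded: [100, 78, 109]

(3,0) stack=L1,L2; from [0,0,0]:
after L1 α=3/4: [21/4, 363/4, 36]
after L2 α=4/5: [3637/20, 95/4, 176/5]
= [182, 24, 35]

query (2,1) [L1,L2,L3] — begin 0,0,0
+L1 (α=4/5) → [404/5, 704/5, 96]
+L2 (α=0) → [404/5, 704/5, 96]
+L3 (α=3/5) → [4123/25, 2968/25, 828/5]
rounded: [165, 119, 166]

query (1,1) [L1,L2,L3] — begin 0,0,0
L1 α=1/2: [74, 18, 111/2]
L2 α=2/3: [374/3, 358/3, 61/2]
L3 α=3/4: [1715/12, 935/6, 1291/8]
= [143, 156, 161]

at x=2,y=0 over L1,L2,L3,L4,L5,L6:
+L1 (α=1/2) → [59/2, 125/2, 22]
+L2 (α=3/4) → [491/8, 983/8, 301/4]
+L3 (α=0) → [491/8, 983/8, 301/4]
+L4 (α=0) → [491/8, 983/8, 301/4]
+L5 (α=1/4) → [1729/32, 4253/32, 1803/16]
+L6 (α=1/2) → [4449/64, 10781/64, 3403/32]
= [70, 168, 106]

(1,2) stack=L1,L2,L3,L4,L5,L6; from [0,0,0]:
+L1 (α=1/6) → [122/3, 205/6, 247/6]
+L2 (α=6/7) → [2750/21, 6397/42, 3487/42]
+L3 (α=0) → [2750/21, 6397/42, 3487/42]
+L4 (α=1/2) → [2152/21, 10387/84, 6343/84]
+L5 (α=4/5) → [3748/105, 12067/420, 86647/420]
+L6 (α=4/7) → [7528/245, 107267/980, 86647/980]
→ [31, 109, 88]

query (2,0) [L1,L2,L3,L4,L5] — begin 0,0,0
after L1 α=1/2: [59/2, 125/2, 22]
after L2 α=3/4: [491/8, 983/8, 301/4]
after L3 α=0: [491/8, 983/8, 301/4]
after L4 α=0: [491/8, 983/8, 301/4]
after L5 α=1/4: [1729/32, 4253/32, 1803/16]
→ [54, 133, 113]

query (1,2) [L1,L2,L3,L4,L5,L7] — begin 0,0,0
after L1 α=1/6: [122/3, 205/6, 247/6]
after L2 α=6/7: [2750/21, 6397/42, 3487/42]
after L3 α=0: [2750/21, 6397/42, 3487/42]
after L4 α=1/2: [2152/21, 10387/84, 6343/84]
after L5 α=4/5: [3748/105, 12067/420, 86647/420]
after L7 α=5/7: [126671/735, 146467/1470, 293497/1470]
rounded: [172, 100, 200]


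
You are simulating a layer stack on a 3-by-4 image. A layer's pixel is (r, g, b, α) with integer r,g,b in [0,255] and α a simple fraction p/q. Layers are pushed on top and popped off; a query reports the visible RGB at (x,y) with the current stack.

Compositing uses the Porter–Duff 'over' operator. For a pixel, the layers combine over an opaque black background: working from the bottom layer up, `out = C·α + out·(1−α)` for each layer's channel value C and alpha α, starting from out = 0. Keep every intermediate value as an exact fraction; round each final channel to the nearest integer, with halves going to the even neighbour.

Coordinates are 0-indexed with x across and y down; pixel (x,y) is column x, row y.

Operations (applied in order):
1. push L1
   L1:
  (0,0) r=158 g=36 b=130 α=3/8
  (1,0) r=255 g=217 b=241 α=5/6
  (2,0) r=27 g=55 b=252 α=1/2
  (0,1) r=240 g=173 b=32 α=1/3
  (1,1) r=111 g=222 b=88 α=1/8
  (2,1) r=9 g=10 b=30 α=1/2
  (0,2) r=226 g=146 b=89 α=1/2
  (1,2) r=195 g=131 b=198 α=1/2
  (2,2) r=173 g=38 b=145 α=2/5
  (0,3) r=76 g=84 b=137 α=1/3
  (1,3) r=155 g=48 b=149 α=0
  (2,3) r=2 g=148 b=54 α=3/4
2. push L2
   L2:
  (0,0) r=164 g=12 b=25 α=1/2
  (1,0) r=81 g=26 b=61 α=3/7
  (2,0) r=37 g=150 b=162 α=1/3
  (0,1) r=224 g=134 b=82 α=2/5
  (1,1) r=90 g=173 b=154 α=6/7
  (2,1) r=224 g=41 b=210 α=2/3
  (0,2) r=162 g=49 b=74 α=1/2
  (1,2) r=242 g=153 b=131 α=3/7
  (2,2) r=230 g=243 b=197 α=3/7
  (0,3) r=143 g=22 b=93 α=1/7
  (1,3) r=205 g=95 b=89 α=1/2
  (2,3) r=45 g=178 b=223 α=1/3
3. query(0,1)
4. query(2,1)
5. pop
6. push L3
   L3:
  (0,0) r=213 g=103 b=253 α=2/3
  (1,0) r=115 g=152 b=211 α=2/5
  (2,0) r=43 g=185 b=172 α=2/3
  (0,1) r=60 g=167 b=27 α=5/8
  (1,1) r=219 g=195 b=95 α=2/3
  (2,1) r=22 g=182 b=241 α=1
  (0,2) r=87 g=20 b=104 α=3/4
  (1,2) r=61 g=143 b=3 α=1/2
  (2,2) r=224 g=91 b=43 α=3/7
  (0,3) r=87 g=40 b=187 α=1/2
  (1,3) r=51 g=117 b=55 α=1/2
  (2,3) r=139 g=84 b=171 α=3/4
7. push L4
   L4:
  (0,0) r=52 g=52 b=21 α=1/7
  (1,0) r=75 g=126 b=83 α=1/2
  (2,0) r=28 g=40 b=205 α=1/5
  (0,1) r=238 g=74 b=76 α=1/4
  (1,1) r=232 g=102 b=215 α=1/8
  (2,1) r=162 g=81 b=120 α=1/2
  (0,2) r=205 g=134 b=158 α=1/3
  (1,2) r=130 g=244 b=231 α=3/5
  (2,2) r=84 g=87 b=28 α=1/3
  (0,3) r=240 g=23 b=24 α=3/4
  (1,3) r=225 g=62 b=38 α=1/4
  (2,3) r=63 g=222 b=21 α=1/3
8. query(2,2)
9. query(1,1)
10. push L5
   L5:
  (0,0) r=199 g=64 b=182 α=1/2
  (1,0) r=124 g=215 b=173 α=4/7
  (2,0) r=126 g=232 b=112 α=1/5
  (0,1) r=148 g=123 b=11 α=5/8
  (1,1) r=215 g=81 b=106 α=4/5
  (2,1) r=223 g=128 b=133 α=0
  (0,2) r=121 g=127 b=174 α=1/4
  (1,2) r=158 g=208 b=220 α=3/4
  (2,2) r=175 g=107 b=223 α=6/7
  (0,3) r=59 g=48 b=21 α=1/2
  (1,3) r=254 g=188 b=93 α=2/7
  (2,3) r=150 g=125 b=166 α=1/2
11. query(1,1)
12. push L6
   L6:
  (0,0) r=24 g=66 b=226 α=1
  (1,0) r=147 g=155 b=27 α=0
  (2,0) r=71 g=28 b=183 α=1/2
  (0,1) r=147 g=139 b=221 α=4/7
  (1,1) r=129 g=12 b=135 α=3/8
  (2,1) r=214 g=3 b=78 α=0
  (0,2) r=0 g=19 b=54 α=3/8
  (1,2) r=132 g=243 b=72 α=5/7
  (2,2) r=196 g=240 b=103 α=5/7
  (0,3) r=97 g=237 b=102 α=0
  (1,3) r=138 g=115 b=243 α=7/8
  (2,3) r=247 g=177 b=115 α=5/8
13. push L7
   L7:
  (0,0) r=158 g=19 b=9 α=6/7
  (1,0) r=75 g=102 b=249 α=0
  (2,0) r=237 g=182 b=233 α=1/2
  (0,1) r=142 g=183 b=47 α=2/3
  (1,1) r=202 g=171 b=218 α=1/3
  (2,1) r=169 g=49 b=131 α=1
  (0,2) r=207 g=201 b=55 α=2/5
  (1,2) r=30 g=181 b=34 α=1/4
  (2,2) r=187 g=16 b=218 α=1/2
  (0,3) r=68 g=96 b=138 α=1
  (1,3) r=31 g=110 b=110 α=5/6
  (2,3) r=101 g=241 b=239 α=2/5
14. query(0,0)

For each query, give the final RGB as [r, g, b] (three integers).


at x=0,y=1 over L1,L2:
after L1 α=1/3: [80, 173/3, 32/3]
after L2 α=2/5: [688/5, 441/5, 196/5]
rounded: [138, 88, 39]

at x=2,y=1 over L1,L2:
L1 α=1/2: [9/2, 5, 15]
L2 α=2/3: [905/6, 29, 145]
rounded: [151, 29, 145]

at x=2,y=2 over L1,L3,L4:
after L1 α=2/5: [346/5, 76/5, 58]
after L3 α=3/7: [4744/35, 1669/35, 361/7]
after L4 α=1/3: [12428/105, 6383/105, 306/7]
rounded: [118, 61, 44]

query (1,1) [L1,L3,L4] — begin 0,0,0
L1 α=1/8: [111/8, 111/4, 11]
L3 α=2/3: [1205/8, 557/4, 67]
L4 α=1/8: [10291/64, 4307/32, 171/2]
rounded: [161, 135, 86]

at x=1,y=1 over L1,L3,L4,L5:
+L1 (α=1/8) → [111/8, 111/4, 11]
+L3 (α=2/3) → [1205/8, 557/4, 67]
+L4 (α=1/8) → [10291/64, 4307/32, 171/2]
+L5 (α=4/5) → [65331/320, 2935/32, 1019/10]
rounded: [204, 92, 102]

(0,0) stack=L1,L3,L4,L5,L6,L7; from [0,0,0]:
after L1 α=3/8: [237/4, 27/2, 195/4]
after L3 α=2/3: [647/4, 439/6, 2219/12]
after L4 α=1/7: [2045/14, 491/7, 323/2]
after L5 α=1/2: [4831/28, 939/14, 687/4]
after L6 α=1: [24, 66, 226]
after L7 α=6/7: [972/7, 180/7, 40]
= [139, 26, 40]
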